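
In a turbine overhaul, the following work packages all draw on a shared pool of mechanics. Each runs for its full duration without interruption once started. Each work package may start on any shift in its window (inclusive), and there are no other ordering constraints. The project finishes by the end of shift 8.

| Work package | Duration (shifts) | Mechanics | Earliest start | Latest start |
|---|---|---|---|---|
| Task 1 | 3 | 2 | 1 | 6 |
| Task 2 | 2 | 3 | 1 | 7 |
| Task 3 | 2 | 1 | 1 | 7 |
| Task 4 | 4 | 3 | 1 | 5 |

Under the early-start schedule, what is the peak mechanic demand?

9

Early-start schedule: Task 1@1, Task 2@1, Task 3@1, Task 4@1.
Load per shift: shift 1: 9, shift 2: 9, shift 3: 5, shift 4: 3, shift 5: 0, shift 6: 0, shift 7: 0, shift 8: 0.
Peak is 9.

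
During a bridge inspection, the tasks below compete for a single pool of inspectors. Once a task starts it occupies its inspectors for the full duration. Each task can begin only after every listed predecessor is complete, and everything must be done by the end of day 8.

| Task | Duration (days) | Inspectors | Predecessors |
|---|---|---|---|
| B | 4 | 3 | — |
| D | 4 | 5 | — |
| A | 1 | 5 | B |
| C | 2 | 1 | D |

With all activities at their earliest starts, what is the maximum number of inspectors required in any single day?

Early-start schedule: B@1, D@1, A@5, C@5.
Load per day: day 1: 8, day 2: 8, day 3: 8, day 4: 8, day 5: 6, day 6: 1, day 7: 0, day 8: 0.
Peak is 8.

8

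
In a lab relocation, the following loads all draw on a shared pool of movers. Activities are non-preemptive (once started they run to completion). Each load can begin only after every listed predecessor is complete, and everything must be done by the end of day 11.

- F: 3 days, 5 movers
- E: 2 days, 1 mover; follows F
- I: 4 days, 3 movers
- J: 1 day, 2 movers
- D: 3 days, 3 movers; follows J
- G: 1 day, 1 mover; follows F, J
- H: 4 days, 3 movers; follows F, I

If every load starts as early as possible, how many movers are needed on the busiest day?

11

Early-start schedule: F@1, E@4, I@1, J@1, D@2, G@4, H@5.
Load per day: day 1: 10, day 2: 11, day 3: 11, day 4: 8, day 5: 4, day 6: 3, day 7: 3, day 8: 3, day 9: 0, day 10: 0, day 11: 0.
Peak is 11.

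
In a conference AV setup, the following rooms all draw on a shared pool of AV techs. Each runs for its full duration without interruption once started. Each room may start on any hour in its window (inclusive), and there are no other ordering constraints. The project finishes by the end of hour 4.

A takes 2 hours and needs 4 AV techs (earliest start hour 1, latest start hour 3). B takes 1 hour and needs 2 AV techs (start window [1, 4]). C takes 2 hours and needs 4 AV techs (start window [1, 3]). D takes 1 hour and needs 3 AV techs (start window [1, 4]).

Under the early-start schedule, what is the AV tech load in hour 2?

8

At early start, hour 2 has: A, C.
Demand: 4 + 4 = 8.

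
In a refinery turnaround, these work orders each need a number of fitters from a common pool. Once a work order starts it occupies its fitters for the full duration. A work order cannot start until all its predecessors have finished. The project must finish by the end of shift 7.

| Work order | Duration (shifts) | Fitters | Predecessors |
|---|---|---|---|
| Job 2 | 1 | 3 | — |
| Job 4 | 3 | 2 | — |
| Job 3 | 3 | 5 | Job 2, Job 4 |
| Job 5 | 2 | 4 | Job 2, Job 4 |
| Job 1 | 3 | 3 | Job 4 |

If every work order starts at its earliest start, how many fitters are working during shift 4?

At early start, shift 4 has: Job 3, Job 5, Job 1.
Demand: 5 + 4 + 3 = 12.

12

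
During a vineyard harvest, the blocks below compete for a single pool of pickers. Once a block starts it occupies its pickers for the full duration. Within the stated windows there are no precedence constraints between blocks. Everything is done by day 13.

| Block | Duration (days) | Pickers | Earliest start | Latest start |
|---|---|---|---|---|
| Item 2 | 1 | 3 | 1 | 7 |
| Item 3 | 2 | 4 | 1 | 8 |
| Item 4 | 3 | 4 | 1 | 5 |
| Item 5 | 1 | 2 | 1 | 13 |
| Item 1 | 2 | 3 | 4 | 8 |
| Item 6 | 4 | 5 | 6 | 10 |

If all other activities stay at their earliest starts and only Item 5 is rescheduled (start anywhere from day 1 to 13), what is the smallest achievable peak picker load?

11

Item 5@1: d1:13  d2:8  d3:4  d4:3  d5:3  d6:5  d7:5  d8:5  d9:5  d10:0  d11:0  d12:0  d13:0 → peak 13
Item 5@2: d1:11  d2:10  d3:4  d4:3  d5:3  d6:5  d7:5  d8:5  d9:5  d10:0  d11:0  d12:0  d13:0 → peak 11
Item 5@3: d1:11  d2:8  d3:6  d4:3  d5:3  d6:5  d7:5  d8:5  d9:5  d10:0  d11:0  d12:0  d13:0 → peak 11
Item 5@4: d1:11  d2:8  d3:4  d4:5  d5:3  d6:5  d7:5  d8:5  d9:5  d10:0  d11:0  d12:0  d13:0 → peak 11
Item 5@5: d1:11  d2:8  d3:4  d4:3  d5:5  d6:5  d7:5  d8:5  d9:5  d10:0  d11:0  d12:0  d13:0 → peak 11
Item 5@6: d1:11  d2:8  d3:4  d4:3  d5:3  d6:7  d7:5  d8:5  d9:5  d10:0  d11:0  d12:0  d13:0 → peak 11
Item 5@7: d1:11  d2:8  d3:4  d4:3  d5:3  d6:5  d7:7  d8:5  d9:5  d10:0  d11:0  d12:0  d13:0 → peak 11
Item 5@8: d1:11  d2:8  d3:4  d4:3  d5:3  d6:5  d7:5  d8:7  d9:5  d10:0  d11:0  d12:0  d13:0 → peak 11
Item 5@9: d1:11  d2:8  d3:4  d4:3  d5:3  d6:5  d7:5  d8:5  d9:7  d10:0  d11:0  d12:0  d13:0 → peak 11
Item 5@10: d1:11  d2:8  d3:4  d4:3  d5:3  d6:5  d7:5  d8:5  d9:5  d10:2  d11:0  d12:0  d13:0 → peak 11
Item 5@11: d1:11  d2:8  d3:4  d4:3  d5:3  d6:5  d7:5  d8:5  d9:5  d10:0  d11:2  d12:0  d13:0 → peak 11
Item 5@12: d1:11  d2:8  d3:4  d4:3  d5:3  d6:5  d7:5  d8:5  d9:5  d10:0  d11:0  d12:2  d13:0 → peak 11
Item 5@13: d1:11  d2:8  d3:4  d4:3  d5:3  d6:5  d7:5  d8:5  d9:5  d10:0  d11:0  d12:0  d13:2 → peak 11
Best is Item 5@2, peak 11.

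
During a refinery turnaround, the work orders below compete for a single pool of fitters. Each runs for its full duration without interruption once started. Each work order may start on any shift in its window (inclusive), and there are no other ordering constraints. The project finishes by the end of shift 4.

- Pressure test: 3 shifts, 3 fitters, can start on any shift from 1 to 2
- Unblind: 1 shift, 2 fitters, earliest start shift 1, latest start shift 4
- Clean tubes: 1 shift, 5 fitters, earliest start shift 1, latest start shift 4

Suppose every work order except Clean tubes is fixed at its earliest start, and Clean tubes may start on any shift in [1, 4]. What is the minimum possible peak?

Clean tubes@1: s1:10  s2:3  s3:3  s4:0 → peak 10
Clean tubes@2: s1:5  s2:8  s3:3  s4:0 → peak 8
Clean tubes@3: s1:5  s2:3  s3:8  s4:0 → peak 8
Clean tubes@4: s1:5  s2:3  s3:3  s4:5 → peak 5
Best is Clean tubes@4, peak 5.

5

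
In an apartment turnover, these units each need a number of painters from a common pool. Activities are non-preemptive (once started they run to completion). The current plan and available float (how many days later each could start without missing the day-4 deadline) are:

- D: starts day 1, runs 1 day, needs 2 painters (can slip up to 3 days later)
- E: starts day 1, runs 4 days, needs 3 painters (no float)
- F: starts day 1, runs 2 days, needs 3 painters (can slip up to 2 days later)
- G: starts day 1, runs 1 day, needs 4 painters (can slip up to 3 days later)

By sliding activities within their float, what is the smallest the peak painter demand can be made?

7

Early-start (D@1, E@1, F@1, G@1) gives peak 12: d1:12  d2:6  d3:3  d4:3.
Shift F→2, G→4.
Schedule D@1, E@1, F@2, G@4: d1:5  d2:6  d3:6  d4:7 — peak 7.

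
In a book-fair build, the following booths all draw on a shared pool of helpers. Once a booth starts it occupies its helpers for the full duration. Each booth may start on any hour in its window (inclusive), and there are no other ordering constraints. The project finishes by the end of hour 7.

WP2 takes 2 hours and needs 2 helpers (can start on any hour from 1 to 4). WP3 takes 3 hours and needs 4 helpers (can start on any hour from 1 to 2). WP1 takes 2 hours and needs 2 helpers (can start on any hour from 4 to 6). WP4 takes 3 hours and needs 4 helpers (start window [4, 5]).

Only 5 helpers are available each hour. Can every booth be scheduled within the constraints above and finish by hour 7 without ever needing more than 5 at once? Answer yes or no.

The minimum achievable peak is 6; 5 < 6, so no feasible schedule stays within the cap.

no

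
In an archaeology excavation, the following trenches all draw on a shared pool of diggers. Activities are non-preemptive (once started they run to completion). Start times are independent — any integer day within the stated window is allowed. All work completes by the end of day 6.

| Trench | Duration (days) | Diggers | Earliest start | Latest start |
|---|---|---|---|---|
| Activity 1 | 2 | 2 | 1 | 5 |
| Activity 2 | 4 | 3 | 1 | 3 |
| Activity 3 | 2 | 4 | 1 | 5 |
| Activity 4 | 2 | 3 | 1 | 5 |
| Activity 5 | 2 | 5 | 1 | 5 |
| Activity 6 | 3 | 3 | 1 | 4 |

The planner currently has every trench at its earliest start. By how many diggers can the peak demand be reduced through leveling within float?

11

Early-start peak: d1:20  d2:20  d3:6  d4:3  d5:0  d6:0 ⇒ 20.
Leveled (Activity 1@1, Activity 2@1, Activity 3@1, Activity 4@3, Activity 5@5, Activity 6@3): d1:9  d2:9  d3:9  d4:9  d5:8  d6:5 ⇒ 9.
Reduction 20 − 9 = 11.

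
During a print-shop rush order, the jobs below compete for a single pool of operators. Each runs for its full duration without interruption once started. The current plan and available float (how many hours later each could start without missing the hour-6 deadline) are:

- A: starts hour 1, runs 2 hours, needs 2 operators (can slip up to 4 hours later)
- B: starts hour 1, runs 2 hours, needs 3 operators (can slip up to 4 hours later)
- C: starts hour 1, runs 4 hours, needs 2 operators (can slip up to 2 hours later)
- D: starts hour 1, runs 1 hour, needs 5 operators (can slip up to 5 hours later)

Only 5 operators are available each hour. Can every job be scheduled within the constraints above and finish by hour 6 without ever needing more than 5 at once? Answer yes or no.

yes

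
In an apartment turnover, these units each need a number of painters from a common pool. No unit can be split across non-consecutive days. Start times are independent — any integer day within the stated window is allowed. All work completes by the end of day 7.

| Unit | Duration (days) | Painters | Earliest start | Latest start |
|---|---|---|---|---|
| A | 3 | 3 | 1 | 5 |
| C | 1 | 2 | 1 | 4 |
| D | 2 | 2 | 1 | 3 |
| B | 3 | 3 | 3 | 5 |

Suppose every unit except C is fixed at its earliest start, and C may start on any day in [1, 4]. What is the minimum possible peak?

6

C@1: d1:7  d2:5  d3:6  d4:3  d5:3  d6:0  d7:0 → peak 7
C@2: d1:5  d2:7  d3:6  d4:3  d5:3  d6:0  d7:0 → peak 7
C@3: d1:5  d2:5  d3:8  d4:3  d5:3  d6:0  d7:0 → peak 8
C@4: d1:5  d2:5  d3:6  d4:5  d5:3  d6:0  d7:0 → peak 6
Best is C@4, peak 6.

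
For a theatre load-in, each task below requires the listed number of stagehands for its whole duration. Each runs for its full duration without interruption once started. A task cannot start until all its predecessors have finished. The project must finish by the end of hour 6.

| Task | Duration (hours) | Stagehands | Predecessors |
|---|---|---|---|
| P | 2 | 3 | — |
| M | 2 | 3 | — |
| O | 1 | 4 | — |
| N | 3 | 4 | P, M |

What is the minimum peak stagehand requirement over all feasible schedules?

6

Early-start (P@1, M@1, O@1, N@3) gives peak 10: h1:10  h2:6  h3:4  h4:4  h5:4  h6:0.
Shift O→3, N→4.
Schedule P@1, M@1, O@3, N@4: h1:6  h2:6  h3:4  h4:4  h5:4  h6:4 — peak 6.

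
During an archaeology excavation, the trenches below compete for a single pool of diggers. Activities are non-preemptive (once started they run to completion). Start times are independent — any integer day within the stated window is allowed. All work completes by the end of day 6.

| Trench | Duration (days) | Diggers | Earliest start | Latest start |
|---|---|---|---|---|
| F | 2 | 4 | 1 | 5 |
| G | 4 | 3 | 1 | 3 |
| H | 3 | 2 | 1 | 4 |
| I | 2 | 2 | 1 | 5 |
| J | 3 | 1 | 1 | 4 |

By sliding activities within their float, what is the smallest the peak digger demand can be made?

Early-start (F@1, G@1, H@1, I@1, J@1) gives peak 12: d1:12  d2:12  d3:6  d4:3  d5:0  d6:0.
Shift G→3, I→4, J→3.
Schedule F@1, G@3, H@1, I@4, J@3: d1:6  d2:6  d3:6  d4:6  d5:6  d6:3 — peak 6.
Total digger-days = 33 over 6 days ⇒ peak ≥ ⌈33/6⌉ = 6, so 6 is optimal.

6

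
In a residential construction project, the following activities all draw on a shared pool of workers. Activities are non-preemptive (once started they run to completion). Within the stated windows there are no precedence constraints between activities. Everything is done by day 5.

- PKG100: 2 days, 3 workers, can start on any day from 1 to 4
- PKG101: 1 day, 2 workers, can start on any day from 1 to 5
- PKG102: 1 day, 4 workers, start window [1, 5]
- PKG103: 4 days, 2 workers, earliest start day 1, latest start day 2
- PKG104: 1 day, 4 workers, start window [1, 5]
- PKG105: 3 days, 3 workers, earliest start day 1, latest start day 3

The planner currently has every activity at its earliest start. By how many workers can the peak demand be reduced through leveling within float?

Early-start peak: d1:18  d2:8  d3:5  d4:2  d5:0 ⇒ 18.
Leveled (PKG100@1, PKG101@1, PKG102@4, PKG103@2, PKG104@5, PKG105@1): d1:8  d2:8  d3:5  d4:6  d5:6 ⇒ 8.
Reduction 18 − 8 = 10.

10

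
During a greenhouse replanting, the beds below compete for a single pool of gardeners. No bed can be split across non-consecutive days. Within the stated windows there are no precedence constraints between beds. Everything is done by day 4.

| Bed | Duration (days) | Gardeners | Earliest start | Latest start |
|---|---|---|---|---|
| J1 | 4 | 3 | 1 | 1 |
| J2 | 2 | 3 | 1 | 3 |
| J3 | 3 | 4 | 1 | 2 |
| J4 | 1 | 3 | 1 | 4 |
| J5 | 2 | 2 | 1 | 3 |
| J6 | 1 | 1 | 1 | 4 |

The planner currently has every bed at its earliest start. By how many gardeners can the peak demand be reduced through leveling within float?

Early-start peak: d1:16  d2:12  d3:7  d4:3 ⇒ 16.
Leveled (J1@1, J2@1, J3@1, J4@4, J5@3, J6@3): d1:10  d2:10  d3:10  d4:8 ⇒ 10.
Reduction 16 − 10 = 6.

6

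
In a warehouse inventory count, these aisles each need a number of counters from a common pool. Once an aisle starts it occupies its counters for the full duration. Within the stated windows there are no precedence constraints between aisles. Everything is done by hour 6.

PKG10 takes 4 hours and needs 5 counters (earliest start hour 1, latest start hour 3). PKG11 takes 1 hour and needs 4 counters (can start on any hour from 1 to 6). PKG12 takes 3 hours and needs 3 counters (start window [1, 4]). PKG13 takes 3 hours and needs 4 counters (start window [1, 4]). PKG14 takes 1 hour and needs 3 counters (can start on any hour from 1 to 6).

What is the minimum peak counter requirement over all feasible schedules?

9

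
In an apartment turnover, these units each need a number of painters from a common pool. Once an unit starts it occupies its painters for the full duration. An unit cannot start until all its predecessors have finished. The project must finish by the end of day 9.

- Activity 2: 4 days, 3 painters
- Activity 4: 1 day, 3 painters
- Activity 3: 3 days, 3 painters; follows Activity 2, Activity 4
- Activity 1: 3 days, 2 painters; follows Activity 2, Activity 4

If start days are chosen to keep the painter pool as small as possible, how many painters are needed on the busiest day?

5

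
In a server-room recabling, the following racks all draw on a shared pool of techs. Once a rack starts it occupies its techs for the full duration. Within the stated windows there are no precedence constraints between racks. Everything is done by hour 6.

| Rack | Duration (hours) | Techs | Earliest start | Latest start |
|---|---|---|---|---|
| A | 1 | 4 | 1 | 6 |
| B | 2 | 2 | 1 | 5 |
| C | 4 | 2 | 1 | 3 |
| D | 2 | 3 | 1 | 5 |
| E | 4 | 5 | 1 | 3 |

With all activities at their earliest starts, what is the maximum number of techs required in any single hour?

Early-start schedule: A@1, B@1, C@1, D@1, E@1.
Load per hour: hour 1: 16, hour 2: 12, hour 3: 7, hour 4: 7, hour 5: 0, hour 6: 0.
Peak is 16.

16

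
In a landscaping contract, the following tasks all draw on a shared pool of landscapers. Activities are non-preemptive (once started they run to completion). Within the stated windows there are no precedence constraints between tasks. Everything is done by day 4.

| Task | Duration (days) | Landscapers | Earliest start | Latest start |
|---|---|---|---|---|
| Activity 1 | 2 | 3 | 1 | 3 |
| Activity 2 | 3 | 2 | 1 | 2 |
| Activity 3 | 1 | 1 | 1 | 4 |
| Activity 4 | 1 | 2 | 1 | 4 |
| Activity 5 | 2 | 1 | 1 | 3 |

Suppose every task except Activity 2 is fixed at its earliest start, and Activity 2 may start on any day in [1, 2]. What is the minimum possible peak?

7

Activity 2@1: d1:9  d2:6  d3:2  d4:0 → peak 9
Activity 2@2: d1:7  d2:6  d3:2  d4:2 → peak 7
Best is Activity 2@2, peak 7.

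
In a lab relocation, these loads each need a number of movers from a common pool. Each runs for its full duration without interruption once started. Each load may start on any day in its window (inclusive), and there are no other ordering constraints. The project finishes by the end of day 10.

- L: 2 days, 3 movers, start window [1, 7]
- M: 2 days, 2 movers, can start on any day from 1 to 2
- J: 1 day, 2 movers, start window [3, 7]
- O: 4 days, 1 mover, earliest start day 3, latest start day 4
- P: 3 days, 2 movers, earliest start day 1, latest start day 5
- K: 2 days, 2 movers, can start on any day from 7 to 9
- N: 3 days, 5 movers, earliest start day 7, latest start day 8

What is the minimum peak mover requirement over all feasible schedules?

7

Schedule L@1, M@1, J@3, O@3, P@1, K@7, N@7: d1:7  d2:7  d3:5  d4:1  d5:1  d6:1  d7:7  d8:7  d9:5  d10:0 — peak 7.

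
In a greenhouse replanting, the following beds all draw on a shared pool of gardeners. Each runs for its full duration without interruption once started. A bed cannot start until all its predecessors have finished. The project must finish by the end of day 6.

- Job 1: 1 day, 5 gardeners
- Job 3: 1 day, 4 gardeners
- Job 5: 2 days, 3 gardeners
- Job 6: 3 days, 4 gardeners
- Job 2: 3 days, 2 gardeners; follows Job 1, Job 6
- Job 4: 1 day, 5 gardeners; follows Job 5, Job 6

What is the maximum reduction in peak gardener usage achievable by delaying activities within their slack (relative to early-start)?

7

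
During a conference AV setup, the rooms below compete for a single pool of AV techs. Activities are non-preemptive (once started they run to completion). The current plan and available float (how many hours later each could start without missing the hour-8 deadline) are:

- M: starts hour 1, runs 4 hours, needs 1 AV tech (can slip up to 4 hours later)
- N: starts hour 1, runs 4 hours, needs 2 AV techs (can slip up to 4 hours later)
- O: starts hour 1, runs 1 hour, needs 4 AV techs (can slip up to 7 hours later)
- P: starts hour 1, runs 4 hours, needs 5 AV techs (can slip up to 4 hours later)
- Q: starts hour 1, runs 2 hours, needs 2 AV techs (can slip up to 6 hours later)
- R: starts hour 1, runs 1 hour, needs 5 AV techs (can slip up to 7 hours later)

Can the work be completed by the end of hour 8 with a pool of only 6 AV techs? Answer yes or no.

no

The minimum achievable peak is 7; 6 < 7, so no feasible schedule stays within the cap.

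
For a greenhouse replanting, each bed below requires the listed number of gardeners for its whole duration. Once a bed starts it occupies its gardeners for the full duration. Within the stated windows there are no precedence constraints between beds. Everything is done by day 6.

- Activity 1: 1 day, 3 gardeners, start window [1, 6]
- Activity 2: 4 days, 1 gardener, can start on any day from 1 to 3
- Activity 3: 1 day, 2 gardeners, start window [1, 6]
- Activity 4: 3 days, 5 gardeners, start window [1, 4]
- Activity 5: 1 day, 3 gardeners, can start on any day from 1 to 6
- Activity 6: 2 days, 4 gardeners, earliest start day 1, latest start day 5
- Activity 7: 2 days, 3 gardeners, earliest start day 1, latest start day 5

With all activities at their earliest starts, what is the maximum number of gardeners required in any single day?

21

Early-start schedule: Activity 1@1, Activity 2@1, Activity 3@1, Activity 4@1, Activity 5@1, Activity 6@1, Activity 7@1.
Load per day: day 1: 21, day 2: 13, day 3: 6, day 4: 1, day 5: 0, day 6: 0.
Peak is 21.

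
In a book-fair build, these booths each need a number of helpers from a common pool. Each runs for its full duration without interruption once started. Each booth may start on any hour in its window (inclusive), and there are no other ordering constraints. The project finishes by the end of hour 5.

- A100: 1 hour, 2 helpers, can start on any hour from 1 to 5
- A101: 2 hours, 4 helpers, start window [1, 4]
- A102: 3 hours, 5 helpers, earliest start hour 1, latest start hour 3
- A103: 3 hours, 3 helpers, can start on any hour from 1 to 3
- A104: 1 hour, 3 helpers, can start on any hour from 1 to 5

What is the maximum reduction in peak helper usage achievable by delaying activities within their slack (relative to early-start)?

9

Early-start peak: h1:17  h2:12  h3:8  h4:0  h5:0 ⇒ 17.
Leveled (A100@1, A101@1, A102@3, A103@2, A104@5): h1:6  h2:7  h3:8  h4:8  h5:8 ⇒ 8.
Reduction 17 − 8 = 9.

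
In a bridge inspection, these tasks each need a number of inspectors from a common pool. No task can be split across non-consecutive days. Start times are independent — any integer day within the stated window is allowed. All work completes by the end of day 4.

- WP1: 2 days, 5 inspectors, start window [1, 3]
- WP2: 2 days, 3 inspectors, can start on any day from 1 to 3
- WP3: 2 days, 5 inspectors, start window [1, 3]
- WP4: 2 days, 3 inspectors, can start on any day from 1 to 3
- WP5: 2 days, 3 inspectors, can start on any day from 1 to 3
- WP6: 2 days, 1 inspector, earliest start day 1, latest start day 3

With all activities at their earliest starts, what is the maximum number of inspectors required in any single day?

20

Early-start schedule: WP1@1, WP2@1, WP3@1, WP4@1, WP5@1, WP6@1.
Load per day: day 1: 20, day 2: 20, day 3: 0, day 4: 0.
Peak is 20.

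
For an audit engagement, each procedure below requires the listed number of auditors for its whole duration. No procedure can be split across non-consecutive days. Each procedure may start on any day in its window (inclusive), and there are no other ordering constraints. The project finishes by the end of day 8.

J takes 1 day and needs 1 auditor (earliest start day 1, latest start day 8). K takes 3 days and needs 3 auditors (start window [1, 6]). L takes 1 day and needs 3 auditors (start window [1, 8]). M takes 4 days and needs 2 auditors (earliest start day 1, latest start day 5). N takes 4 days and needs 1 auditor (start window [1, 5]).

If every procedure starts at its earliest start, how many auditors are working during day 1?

10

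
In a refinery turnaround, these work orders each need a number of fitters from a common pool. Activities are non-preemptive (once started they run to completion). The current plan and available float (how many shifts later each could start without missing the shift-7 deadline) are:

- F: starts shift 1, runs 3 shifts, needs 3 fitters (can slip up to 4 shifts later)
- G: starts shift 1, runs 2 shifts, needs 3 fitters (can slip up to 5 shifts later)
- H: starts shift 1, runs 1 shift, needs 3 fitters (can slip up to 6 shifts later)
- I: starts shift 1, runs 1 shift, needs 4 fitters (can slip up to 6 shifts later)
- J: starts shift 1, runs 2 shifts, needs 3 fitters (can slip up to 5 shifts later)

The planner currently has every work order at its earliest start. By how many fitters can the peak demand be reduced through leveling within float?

Early-start peak: s1:16  s2:9  s3:3  s4:0  s5:0  s6:0  s7:0 ⇒ 16.
Leveled (F@1, G@1, H@3, I@4, J@5): s1:6  s2:6  s3:6  s4:4  s5:3  s6:3  s7:0 ⇒ 6.
Reduction 16 − 6 = 10.

10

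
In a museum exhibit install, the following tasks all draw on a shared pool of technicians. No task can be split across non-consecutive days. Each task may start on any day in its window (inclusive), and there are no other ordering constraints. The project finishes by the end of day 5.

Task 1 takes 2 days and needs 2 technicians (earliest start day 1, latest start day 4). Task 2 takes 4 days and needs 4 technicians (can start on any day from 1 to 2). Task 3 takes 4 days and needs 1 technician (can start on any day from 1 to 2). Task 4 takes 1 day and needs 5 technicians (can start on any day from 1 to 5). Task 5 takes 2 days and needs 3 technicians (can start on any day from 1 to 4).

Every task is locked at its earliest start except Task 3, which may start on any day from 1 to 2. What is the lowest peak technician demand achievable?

14

Task 3@1: d1:15  d2:10  d3:5  d4:5  d5:0 → peak 15
Task 3@2: d1:14  d2:10  d3:5  d4:5  d5:1 → peak 14
Best is Task 3@2, peak 14.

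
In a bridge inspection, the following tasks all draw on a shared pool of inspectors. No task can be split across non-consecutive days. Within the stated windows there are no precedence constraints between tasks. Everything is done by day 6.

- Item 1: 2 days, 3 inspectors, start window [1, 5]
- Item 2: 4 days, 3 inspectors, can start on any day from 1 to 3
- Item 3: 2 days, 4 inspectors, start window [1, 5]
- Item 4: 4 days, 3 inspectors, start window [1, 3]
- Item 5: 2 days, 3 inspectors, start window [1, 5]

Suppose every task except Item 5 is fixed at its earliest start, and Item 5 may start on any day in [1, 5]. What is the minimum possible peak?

Item 5@1: d1:16  d2:16  d3:6  d4:6  d5:0  d6:0 → peak 16
Item 5@2: d1:13  d2:16  d3:9  d4:6  d5:0  d6:0 → peak 16
Item 5@3: d1:13  d2:13  d3:9  d4:9  d5:0  d6:0 → peak 13
Item 5@4: d1:13  d2:13  d3:6  d4:9  d5:3  d6:0 → peak 13
Item 5@5: d1:13  d2:13  d3:6  d4:6  d5:3  d6:3 → peak 13
Best is Item 5@3, peak 13.

13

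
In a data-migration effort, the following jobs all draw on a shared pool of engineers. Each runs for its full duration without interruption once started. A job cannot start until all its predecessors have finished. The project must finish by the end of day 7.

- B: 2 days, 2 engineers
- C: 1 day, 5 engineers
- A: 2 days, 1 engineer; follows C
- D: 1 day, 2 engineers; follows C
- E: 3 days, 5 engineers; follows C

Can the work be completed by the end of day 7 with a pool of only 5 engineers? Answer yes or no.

yes

Schedule B@2, C@1, A@2, D@2, E@4: d1:5  d2:5  d3:3  d4:5  d5:5  d6:5  d7:0 — peak 5 ≤ 5.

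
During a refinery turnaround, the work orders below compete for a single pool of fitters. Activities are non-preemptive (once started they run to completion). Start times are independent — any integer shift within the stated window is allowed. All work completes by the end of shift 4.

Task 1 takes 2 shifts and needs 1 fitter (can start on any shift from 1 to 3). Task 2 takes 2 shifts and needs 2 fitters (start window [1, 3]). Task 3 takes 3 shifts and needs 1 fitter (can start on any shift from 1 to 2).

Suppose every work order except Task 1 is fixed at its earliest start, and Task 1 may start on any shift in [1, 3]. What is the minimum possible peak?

3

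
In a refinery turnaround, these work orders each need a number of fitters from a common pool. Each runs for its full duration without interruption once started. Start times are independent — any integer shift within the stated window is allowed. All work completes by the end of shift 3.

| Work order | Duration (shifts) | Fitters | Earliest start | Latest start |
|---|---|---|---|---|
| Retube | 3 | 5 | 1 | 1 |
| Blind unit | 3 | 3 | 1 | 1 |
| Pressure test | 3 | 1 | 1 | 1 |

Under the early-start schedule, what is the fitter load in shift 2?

9

At early start, shift 2 has: Retube, Blind unit, Pressure test.
Demand: 5 + 3 + 1 = 9.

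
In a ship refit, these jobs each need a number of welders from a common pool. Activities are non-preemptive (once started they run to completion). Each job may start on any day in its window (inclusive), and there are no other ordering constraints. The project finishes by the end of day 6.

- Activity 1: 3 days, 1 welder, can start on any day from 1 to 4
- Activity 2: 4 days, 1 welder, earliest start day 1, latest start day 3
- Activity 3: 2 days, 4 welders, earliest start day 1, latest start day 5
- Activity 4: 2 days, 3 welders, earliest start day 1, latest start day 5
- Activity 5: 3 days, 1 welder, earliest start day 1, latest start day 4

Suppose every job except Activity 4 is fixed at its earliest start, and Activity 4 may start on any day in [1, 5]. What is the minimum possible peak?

7

Activity 4@1: d1:10  d2:10  d3:3  d4:1  d5:0  d6:0 → peak 10
Activity 4@2: d1:7  d2:10  d3:6  d4:1  d5:0  d6:0 → peak 10
Activity 4@3: d1:7  d2:7  d3:6  d4:4  d5:0  d6:0 → peak 7
Activity 4@4: d1:7  d2:7  d3:3  d4:4  d5:3  d6:0 → peak 7
Activity 4@5: d1:7  d2:7  d3:3  d4:1  d5:3  d6:3 → peak 7
Best is Activity 4@3, peak 7.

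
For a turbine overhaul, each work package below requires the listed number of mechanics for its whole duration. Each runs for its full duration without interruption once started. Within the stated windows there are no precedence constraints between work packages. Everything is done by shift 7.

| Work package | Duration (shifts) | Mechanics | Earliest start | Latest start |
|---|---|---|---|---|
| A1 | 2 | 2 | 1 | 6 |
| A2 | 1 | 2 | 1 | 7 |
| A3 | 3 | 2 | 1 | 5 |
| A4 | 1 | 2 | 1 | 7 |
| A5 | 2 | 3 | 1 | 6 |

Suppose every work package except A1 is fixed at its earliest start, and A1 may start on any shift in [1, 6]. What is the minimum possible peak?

9

A1@1: s1:11  s2:7  s3:2  s4:0  s5:0  s6:0  s7:0 → peak 11
A1@2: s1:9  s2:7  s3:4  s4:0  s5:0  s6:0  s7:0 → peak 9
A1@3: s1:9  s2:5  s3:4  s4:2  s5:0  s6:0  s7:0 → peak 9
A1@4: s1:9  s2:5  s3:2  s4:2  s5:2  s6:0  s7:0 → peak 9
A1@5: s1:9  s2:5  s3:2  s4:0  s5:2  s6:2  s7:0 → peak 9
A1@6: s1:9  s2:5  s3:2  s4:0  s5:0  s6:2  s7:2 → peak 9
Best is A1@2, peak 9.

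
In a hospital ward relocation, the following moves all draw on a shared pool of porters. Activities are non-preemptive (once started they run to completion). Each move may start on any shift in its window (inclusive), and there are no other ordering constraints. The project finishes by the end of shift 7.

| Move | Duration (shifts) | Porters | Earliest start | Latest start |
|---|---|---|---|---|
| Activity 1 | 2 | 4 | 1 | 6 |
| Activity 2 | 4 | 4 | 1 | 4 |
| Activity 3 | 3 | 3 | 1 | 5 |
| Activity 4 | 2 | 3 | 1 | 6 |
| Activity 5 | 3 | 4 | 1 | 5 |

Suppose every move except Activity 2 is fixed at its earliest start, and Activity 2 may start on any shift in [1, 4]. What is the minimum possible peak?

Activity 2@1: s1:18  s2:18  s3:11  s4:4  s5:0  s6:0  s7:0 → peak 18
Activity 2@2: s1:14  s2:18  s3:11  s4:4  s5:4  s6:0  s7:0 → peak 18
Activity 2@3: s1:14  s2:14  s3:11  s4:4  s5:4  s6:4  s7:0 → peak 14
Activity 2@4: s1:14  s2:14  s3:7  s4:4  s5:4  s6:4  s7:4 → peak 14
Best is Activity 2@3, peak 14.

14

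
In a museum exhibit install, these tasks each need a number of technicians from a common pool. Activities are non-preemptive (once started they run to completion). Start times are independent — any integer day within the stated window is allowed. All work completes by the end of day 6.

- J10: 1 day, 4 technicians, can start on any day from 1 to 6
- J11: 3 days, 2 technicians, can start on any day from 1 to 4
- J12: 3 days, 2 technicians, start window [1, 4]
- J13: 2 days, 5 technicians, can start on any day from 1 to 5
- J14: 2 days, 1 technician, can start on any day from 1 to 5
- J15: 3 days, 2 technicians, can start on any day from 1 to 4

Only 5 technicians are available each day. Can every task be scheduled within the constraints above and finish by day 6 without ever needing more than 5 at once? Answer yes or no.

Total technician-days = 34; over 6 days the average is 34/6 > 5, so some day must exceed 5.

no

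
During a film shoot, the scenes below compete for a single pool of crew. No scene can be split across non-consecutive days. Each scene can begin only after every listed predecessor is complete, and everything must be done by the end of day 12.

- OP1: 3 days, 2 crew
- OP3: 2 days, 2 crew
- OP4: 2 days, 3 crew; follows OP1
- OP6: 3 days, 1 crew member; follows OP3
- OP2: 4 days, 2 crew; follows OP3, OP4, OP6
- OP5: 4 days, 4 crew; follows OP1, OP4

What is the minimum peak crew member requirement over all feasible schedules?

6

Schedule OP1@1, OP3@1, OP4@4, OP6@3, OP2@6, OP5@6: d1:4  d2:4  d3:3  d4:4  d5:4  d6:6  d7:6  d8:6  d9:6  d10:0  d11:0  d12:0 — peak 6.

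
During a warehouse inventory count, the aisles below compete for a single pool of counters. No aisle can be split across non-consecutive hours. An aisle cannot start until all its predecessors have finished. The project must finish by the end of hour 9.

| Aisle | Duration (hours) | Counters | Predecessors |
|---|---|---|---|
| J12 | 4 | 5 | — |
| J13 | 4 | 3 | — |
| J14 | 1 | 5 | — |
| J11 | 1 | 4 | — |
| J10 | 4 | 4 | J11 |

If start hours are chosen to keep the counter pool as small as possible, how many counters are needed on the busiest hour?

9

Early-start (J12@1, J13@1, J14@1, J11@1, J10@2) gives peak 17: h1:17  h2:12  h3:12  h4:12  h5:4  h6:0  h7:0  h8:0  h9:0.
Shift J14→5, J11→5, J10→6.
Schedule J12@1, J13@1, J14@5, J11@5, J10@6: h1:8  h2:8  h3:8  h4:8  h5:9  h6:4  h7:4  h8:4  h9:4 — peak 9.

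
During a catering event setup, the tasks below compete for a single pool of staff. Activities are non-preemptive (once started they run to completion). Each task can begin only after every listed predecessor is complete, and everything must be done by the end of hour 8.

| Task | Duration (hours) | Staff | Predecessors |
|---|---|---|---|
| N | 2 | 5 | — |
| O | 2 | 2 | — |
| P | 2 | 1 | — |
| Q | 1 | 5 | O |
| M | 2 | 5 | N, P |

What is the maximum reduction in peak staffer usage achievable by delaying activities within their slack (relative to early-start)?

5

Early-start peak: h1:8  h2:8  h3:10  h4:5  h5:0  h6:0  h7:0  h8:0 ⇒ 10.
Leveled (N@1, O@3, P@3, Q@5, M@6): h1:5  h2:5  h3:3  h4:3  h5:5  h6:5  h7:5  h8:0 ⇒ 5.
Reduction 10 − 5 = 5.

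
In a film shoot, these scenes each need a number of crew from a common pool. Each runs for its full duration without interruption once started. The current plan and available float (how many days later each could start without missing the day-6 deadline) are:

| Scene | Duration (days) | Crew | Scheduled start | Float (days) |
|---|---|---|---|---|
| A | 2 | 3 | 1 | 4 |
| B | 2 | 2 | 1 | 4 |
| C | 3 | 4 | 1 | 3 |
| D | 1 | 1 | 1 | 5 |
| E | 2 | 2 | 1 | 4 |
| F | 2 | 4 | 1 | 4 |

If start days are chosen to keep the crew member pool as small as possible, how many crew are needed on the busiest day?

Early-start (A@1, B@1, C@1, D@1, E@1, F@1) gives peak 16: d1:16  d2:15  d3:4  d4:0  d5:0  d6:0.
Shift B→3, D→3, E→4, F→5.
Schedule A@1, B@3, C@1, D@3, E@4, F@5: d1:7  d2:7  d3:7  d4:4  d5:6  d6:4 — peak 7.

7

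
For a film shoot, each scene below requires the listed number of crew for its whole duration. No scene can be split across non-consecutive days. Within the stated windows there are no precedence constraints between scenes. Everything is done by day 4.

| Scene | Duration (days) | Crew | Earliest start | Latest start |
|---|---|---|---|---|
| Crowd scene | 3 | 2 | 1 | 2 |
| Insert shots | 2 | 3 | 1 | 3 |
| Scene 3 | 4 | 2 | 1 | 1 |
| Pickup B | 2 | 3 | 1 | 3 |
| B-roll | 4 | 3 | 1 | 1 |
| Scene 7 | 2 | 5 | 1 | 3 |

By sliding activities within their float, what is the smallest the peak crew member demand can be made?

13

Early-start (Crowd scene@1, Insert shots@1, Scene 3@1, Pickup B@1, B-roll@1, Scene 7@1) gives peak 18: d1:18  d2:18  d3:7  d4:5.
Shift Scene 7→3.
Schedule Crowd scene@1, Insert shots@1, Scene 3@1, Pickup B@1, B-roll@1, Scene 7@3: d1:13  d2:13  d3:12  d4:10 — peak 13.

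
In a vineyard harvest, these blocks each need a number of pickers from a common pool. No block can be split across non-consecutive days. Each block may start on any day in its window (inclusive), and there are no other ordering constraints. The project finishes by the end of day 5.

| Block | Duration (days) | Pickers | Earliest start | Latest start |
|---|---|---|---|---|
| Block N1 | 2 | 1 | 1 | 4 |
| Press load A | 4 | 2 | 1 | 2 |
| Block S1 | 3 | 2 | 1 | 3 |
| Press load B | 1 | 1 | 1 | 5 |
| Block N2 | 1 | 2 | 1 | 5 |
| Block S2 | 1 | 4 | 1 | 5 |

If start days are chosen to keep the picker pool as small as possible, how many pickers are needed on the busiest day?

5

Early-start (Block N1@1, Press load A@1, Block S1@1, Press load B@1, Block N2@1, Block S2@1) gives peak 12: d1:12  d2:5  d3:4  d4:2  d5:0.
Shift Press load B→3, Block N2→4, Block S2→5.
Schedule Block N1@1, Press load A@1, Block S1@1, Press load B@3, Block N2@4, Block S2@5: d1:5  d2:5  d3:5  d4:4  d5:4 — peak 5.
Total picker-days = 23 over 5 days ⇒ peak ≥ ⌈23/5⌉ = 5, so 5 is optimal.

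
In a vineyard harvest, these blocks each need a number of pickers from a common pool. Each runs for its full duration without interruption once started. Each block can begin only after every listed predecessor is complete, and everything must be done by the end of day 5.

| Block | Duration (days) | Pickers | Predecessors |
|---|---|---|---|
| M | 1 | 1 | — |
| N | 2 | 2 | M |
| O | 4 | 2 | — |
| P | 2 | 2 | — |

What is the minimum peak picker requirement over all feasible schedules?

4

Early-start (M@1, N@2, O@1, P@1) gives peak 6: d1:5  d2:6  d3:4  d4:2  d5:0.
Shift P→4.
Schedule M@1, N@2, O@1, P@4: d1:3  d2:4  d3:4  d4:4  d5:2 — peak 4.
Total picker-days = 17 over 5 days ⇒ peak ≥ ⌈17/5⌉ = 4, so 4 is optimal.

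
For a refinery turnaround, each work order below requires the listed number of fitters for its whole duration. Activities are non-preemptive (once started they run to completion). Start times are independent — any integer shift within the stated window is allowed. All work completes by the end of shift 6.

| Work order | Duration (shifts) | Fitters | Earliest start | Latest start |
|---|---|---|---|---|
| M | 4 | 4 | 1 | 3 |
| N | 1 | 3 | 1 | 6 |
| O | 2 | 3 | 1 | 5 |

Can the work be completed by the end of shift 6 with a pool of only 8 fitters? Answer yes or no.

Schedule M@1, N@5, O@5: s1:4  s2:4  s3:4  s4:4  s5:6  s6:3 — peak 6 ≤ 8.

yes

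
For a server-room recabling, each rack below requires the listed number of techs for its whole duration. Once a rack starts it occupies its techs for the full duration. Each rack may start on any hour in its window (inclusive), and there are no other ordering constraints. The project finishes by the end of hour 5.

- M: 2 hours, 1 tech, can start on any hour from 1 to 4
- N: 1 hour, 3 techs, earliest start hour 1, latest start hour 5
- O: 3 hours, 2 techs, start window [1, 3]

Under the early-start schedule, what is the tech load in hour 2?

3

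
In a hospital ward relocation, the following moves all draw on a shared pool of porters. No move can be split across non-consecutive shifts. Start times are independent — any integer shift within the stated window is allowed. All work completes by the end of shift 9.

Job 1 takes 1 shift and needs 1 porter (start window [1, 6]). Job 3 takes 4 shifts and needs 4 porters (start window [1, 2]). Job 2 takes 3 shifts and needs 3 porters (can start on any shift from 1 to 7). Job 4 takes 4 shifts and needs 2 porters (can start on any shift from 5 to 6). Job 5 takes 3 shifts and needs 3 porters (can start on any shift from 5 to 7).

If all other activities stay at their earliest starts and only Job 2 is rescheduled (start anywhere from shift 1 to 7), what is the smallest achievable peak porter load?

Job 2@1: s1:8  s2:7  s3:7  s4:4  s5:5  s6:5  s7:5  s8:2  s9:0 → peak 8
Job 2@2: s1:5  s2:7  s3:7  s4:7  s5:5  s6:5  s7:5  s8:2  s9:0 → peak 7
Job 2@3: s1:5  s2:4  s3:7  s4:7  s5:8  s6:5  s7:5  s8:2  s9:0 → peak 8
Job 2@4: s1:5  s2:4  s3:4  s4:7  s5:8  s6:8  s7:5  s8:2  s9:0 → peak 8
Job 2@5: s1:5  s2:4  s3:4  s4:4  s5:8  s6:8  s7:8  s8:2  s9:0 → peak 8
Job 2@6: s1:5  s2:4  s3:4  s4:4  s5:5  s6:8  s7:8  s8:5  s9:0 → peak 8
Job 2@7: s1:5  s2:4  s3:4  s4:4  s5:5  s6:5  s7:8  s8:5  s9:3 → peak 8
Best is Job 2@2, peak 7.

7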